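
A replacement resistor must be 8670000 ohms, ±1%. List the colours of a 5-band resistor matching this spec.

grey, blue, violet, yellow, brown

8670000 Ω = 867 × 10^4.
8 → grey
6 → blue
7 → violet
Multiplier 10^4 → yellow.
±1% tolerance → brown.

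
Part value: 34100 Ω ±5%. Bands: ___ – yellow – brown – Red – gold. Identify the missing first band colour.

orange

34100 Ω = 341 × 10^2.
The first band gives digit 3 of the significand, and 3 is orange.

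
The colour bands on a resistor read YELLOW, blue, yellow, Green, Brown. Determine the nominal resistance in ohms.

46400000 Ω

Yellow → 4 (first significant figure)
Blue → 6 (second significant figure)
Yellow → 4 (third significant figure)
Green → ×10^5 multiplier
464 × 100000 = 46400000 Ω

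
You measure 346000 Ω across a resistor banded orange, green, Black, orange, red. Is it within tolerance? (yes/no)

Orange → 3 (first significant figure)
Green → 5 (second significant figure)
Black → 0 (third significant figure)
Orange → ×10^3 multiplier
Red → ±2% tolerance
350 × 1000 = 350000 Ω
Allowed range: 343000 Ω to 357000 Ω.
346000 Ω lies inside that range.

yes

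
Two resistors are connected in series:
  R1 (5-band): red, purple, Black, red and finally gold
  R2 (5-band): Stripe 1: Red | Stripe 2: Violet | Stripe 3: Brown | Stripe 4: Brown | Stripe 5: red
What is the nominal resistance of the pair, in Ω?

R1: red, violet, black → 270; red ×10^2 → 27000 Ω.
R2: red, violet, brown → 271; brown ×10 → 2710 Ω.
Series: 27000 + 2710 = 29710 Ω.

29710 Ω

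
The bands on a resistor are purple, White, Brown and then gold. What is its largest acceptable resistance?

Violet → 7 (first significant figure)
White → 9 (second significant figure)
Brown → ×10 multiplier
Gold → ±5% tolerance
79 × 10 = 790 Ω
Largest = 790 × (1 + 5/100) = 829.5 Ω.

829.5 Ω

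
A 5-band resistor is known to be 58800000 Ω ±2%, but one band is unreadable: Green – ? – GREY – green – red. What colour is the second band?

grey

58800000 Ω = 588 × 10^5.
The second band gives digit 8 of the significand, and 8 is grey.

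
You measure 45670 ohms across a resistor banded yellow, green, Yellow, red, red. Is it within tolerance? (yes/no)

Yellow → 4 (first significant figure)
Green → 5 (second significant figure)
Yellow → 4 (third significant figure)
Red → ×10^2 multiplier
Red → ±2% tolerance
454 × 100 = 45400 Ω
Allowed range: 44492 Ω to 46308 Ω.
45670 ohms lies inside that range.

yes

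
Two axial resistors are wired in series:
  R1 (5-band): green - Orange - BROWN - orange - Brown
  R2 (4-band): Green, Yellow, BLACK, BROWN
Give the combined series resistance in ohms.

R1: green, orange, brown → 531; orange ×10^3 → 531000 Ω.
R2: green, yellow → 54; black ×1 → 54 Ω.
Series: 531000 + 54 = 531054 Ω.

531054 Ω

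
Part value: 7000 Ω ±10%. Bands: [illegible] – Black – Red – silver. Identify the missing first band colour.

7000 Ω = 70 × 10^2.
The first band gives digit 7 of the significand, and 7 is violet.

violet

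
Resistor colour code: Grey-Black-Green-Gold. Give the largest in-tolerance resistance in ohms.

8400000 Ω

Grey → 8 (first significant figure)
Black → 0 (second significant figure)
Green → ×10^5 multiplier
Gold → ±5% tolerance
80 × 100000 = 8000000 Ω
Largest = 8000000 × (1 + 5/100) = 8400000 Ω.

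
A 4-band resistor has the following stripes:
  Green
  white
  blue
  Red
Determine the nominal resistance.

Green → 5 (first significant figure)
White → 9 (second significant figure)
Blue → ×10^6 multiplier
59 × 1000000 = 59000000 Ω

59000000 Ω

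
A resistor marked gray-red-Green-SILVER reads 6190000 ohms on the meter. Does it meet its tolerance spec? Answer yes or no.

no

Grey → 8 (first significant figure)
Red → 2 (second significant figure)
Green → ×10^5 multiplier
Silver → ±10% tolerance
82 × 100000 = 8200000 Ω
Allowed range: 7380000 Ω to 9020000 Ω.
6190000 ohms lies outside that range.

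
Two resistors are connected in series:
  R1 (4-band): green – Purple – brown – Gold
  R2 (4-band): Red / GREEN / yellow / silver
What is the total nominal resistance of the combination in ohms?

250570 Ω

R1: green, violet → 57; brown ×10 → 570 Ω.
R2: red, green → 25; yellow ×10^4 → 250000 Ω.
Series: 570 + 250000 = 250570 Ω.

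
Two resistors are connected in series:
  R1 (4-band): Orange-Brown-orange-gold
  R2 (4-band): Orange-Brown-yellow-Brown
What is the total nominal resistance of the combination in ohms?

R1: orange, brown → 31; orange ×10^3 → 31000 Ω.
R2: orange, brown → 31; yellow ×10^4 → 310000 Ω.
Series: 31000 + 310000 = 341000 Ω.

341000 Ω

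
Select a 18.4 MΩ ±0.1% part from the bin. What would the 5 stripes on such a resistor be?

18400000 Ω = 184 × 10^5.
1 → brown
8 → grey
4 → yellow
Multiplier 10^5 → green.
±0.1% tolerance → violet.

brown, grey, yellow, green, violet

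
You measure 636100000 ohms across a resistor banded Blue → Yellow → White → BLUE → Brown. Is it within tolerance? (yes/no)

no

Blue → 6 (first significant figure)
Yellow → 4 (second significant figure)
White → 9 (third significant figure)
Blue → ×10^6 multiplier
Brown → ±1% tolerance
649 × 1000000 = 649000000 Ω
Allowed range: 642510000 Ω to 655490000 Ω.
636100000 ohms lies outside that range.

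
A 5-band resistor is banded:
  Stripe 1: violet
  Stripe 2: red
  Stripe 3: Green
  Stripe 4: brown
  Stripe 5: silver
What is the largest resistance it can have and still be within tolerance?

Violet → 7 (first significant figure)
Red → 2 (second significant figure)
Green → 5 (third significant figure)
Brown → ×10 multiplier
Silver → ±10% tolerance
725 × 10 = 7250 Ω
Largest = 7250 × (1 + 10/100) = 7975 Ω.

7975 Ω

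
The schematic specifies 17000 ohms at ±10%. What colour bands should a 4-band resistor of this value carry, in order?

brown, violet, orange, silver

17000 Ω = 17 × 10^3.
1 → brown
7 → violet
Multiplier 10^3 → orange.
±10% tolerance → silver.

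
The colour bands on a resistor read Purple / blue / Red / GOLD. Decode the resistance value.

Violet → 7 (first significant figure)
Blue → 6 (second significant figure)
Red → ×10^2 multiplier
76 × 100 = 7600 Ω

7600 Ω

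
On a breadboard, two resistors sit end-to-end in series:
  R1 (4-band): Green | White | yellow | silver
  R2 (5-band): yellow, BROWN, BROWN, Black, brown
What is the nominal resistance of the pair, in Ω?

R1: green, white → 59; yellow ×10^4 → 590000 Ω.
R2: yellow, brown, brown → 411; black ×1 → 411 Ω.
Series: 590000 + 411 = 590411 Ω.

590411 Ω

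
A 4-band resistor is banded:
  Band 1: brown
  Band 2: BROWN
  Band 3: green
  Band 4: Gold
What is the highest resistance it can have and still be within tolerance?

1155000 Ω

Brown → 1 (first significant figure)
Brown → 1 (second significant figure)
Green → ×10^5 multiplier
Gold → ±5% tolerance
11 × 100000 = 1100000 Ω
Highest = 1100000 × (1 + 5/100) = 1155000 Ω.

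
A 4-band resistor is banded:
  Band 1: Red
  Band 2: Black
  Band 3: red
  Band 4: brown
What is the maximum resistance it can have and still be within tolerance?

2020 Ω

Red → 2 (first significant figure)
Black → 0 (second significant figure)
Red → ×10^2 multiplier
Brown → ±1% tolerance
20 × 100 = 2000 Ω
Maximum = 2000 × (1 + 1/100) = 2020 Ω.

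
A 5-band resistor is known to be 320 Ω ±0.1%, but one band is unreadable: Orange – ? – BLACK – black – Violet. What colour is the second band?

320 Ω = 320 × 10^0.
The second band gives digit 2 of the significand, and 2 is red.

red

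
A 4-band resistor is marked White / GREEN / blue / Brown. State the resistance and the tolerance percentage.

95000000 Ω ±1%

White → 9 (first significant figure)
Green → 5 (second significant figure)
Blue → ×10^6 multiplier
Brown → ±1% tolerance
95 × 1000000 = 95000000 Ω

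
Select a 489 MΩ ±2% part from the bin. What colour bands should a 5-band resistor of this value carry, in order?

yellow, grey, white, blue, red

489000000 Ω = 489 × 10^6.
4 → yellow
8 → grey
9 → white
Multiplier 10^6 → blue.
±2% tolerance → red.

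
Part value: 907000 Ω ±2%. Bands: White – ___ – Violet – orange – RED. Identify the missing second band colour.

black

907000 Ω = 907 × 10^3.
The second band gives digit 0 of the significand, and 0 is black.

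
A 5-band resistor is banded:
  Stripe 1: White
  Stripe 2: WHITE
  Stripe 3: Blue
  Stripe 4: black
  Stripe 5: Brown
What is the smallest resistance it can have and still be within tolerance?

White → 9 (first significant figure)
White → 9 (second significant figure)
Blue → 6 (third significant figure)
Black → ×1 multiplier
Brown → ±1% tolerance
996 × 1 = 996 Ω
Smallest = 996 × (1 − 1/100) = 986.04 Ω.

986.04 Ω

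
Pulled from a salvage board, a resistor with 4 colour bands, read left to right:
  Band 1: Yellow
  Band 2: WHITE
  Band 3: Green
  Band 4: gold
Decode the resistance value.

Yellow → 4 (first significant figure)
White → 9 (second significant figure)
Green → ×10^5 multiplier
49 × 100000 = 4900000 Ω

4900000 Ω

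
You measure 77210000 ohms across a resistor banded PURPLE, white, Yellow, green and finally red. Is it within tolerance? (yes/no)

no

Violet → 7 (first significant figure)
White → 9 (second significant figure)
Yellow → 4 (third significant figure)
Green → ×10^5 multiplier
Red → ±2% tolerance
794 × 100000 = 79400000 Ω
Allowed range: 77812000 Ω to 80988000 Ω.
77210000 ohms lies outside that range.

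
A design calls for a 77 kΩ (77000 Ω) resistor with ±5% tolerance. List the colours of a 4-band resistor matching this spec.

77000 Ω = 77 × 10^3.
7 → violet
7 → violet
Multiplier 10^3 → orange.
±5% tolerance → gold.

violet, violet, orange, gold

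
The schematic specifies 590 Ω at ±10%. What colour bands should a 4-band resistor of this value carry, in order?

590 Ω = 59 × 10^1.
5 → green
9 → white
Multiplier 10^1 → brown.
±10% tolerance → silver.

green, white, brown, silver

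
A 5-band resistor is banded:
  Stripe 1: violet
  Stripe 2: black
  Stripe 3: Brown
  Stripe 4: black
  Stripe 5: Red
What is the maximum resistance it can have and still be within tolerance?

Violet → 7 (first significant figure)
Black → 0 (second significant figure)
Brown → 1 (third significant figure)
Black → ×1 multiplier
Red → ±2% tolerance
701 × 1 = 701 Ω
Maximum = 701 × (1 + 2/100) = 715.02 Ω.

715.02 Ω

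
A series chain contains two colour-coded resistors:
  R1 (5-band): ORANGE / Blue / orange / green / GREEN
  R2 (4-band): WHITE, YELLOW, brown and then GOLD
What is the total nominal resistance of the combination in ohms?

R1: orange, blue, orange → 363; green ×10^5 → 36300000 Ω.
R2: white, yellow → 94; brown ×10 → 940 Ω.
Series: 36300000 + 940 = 36300940 Ω.

36300940 Ω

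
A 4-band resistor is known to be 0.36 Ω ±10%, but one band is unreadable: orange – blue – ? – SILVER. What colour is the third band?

0.36 Ω = 36 × 10^-2.
The third band is the multiplier, 10^-2, which is silver.

silver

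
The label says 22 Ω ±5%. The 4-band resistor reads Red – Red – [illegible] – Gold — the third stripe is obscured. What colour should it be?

black

22 Ω = 22 × 10^0.
The third band is the multiplier, 10^0, which is black.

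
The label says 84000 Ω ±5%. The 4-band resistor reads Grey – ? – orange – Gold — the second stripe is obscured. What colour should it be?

yellow

84000 Ω = 84 × 10^3.
The second band gives digit 4 of the significand, and 4 is yellow.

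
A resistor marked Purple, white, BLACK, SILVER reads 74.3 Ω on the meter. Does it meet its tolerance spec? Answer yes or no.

yes

Violet → 7 (first significant figure)
White → 9 (second significant figure)
Black → ×1 multiplier
Silver → ±10% tolerance
79 × 1 = 79 Ω
Allowed range: 71.1 Ω to 86.9 Ω.
74.3 Ω lies inside that range.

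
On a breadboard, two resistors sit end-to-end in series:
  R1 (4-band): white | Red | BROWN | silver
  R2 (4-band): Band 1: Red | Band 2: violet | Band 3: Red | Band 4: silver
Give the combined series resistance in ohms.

3620 Ω

R1: white, red → 92; brown ×10 → 920 Ω.
R2: red, violet → 27; red ×10^2 → 2700 Ω.
Series: 920 + 2700 = 3620 Ω.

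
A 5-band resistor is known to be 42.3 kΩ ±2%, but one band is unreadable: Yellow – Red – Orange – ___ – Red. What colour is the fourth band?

42300 Ω = 423 × 10^2.
The fourth band is the multiplier, 10^2, which is red.

red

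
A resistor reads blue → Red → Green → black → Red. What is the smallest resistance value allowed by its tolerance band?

612.5 Ω

Blue → 6 (first significant figure)
Red → 2 (second significant figure)
Green → 5 (third significant figure)
Black → ×1 multiplier
Red → ±2% tolerance
625 × 1 = 625 Ω
Smallest = 625 × (1 − 2/100) = 612.5 Ω.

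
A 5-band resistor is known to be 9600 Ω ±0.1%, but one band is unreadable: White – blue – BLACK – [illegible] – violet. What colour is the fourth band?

brown

9600 Ω = 960 × 10^1.
The fourth band is the multiplier, 10^1, which is brown.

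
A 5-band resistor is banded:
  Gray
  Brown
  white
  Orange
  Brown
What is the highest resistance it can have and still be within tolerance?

827190 Ω

Grey → 8 (first significant figure)
Brown → 1 (second significant figure)
White → 9 (third significant figure)
Orange → ×10^3 multiplier
Brown → ±1% tolerance
819 × 1000 = 819000 Ω
Highest = 819000 × (1 + 1/100) = 827190 Ω.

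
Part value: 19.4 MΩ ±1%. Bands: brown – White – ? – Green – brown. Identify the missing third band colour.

19400000 Ω = 194 × 10^5.
The third band gives digit 4 of the significand, and 4 is yellow.

yellow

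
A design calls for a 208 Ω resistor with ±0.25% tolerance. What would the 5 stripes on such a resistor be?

red, black, grey, black, blue

208 Ω = 208 × 10^0.
2 → red
0 → black
8 → grey
Multiplier 10^0 → black.
±0.25% tolerance → blue.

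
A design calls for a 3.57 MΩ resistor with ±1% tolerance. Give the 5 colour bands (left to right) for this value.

3570000 Ω = 357 × 10^4.
3 → orange
5 → green
7 → violet
Multiplier 10^4 → yellow.
±1% tolerance → brown.

orange, green, violet, yellow, brown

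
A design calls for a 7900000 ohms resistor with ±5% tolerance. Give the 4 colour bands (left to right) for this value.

violet, white, green, gold

7900000 Ω = 79 × 10^5.
7 → violet
9 → white
Multiplier 10^5 → green.
±5% tolerance → gold.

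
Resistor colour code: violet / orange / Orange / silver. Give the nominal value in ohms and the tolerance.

73000 Ω ±10%

Violet → 7 (first significant figure)
Orange → 3 (second significant figure)
Orange → ×10^3 multiplier
Silver → ±10% tolerance
73 × 1000 = 73000 Ω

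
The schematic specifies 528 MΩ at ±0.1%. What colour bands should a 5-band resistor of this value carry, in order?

green, red, grey, blue, violet

528000000 Ω = 528 × 10^6.
5 → green
2 → red
8 → grey
Multiplier 10^6 → blue.
±0.1% tolerance → violet.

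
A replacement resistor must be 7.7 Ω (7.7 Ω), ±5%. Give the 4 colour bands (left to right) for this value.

violet, violet, gold, gold

7.7 Ω = 77 × 10^-1.
7 → violet
7 → violet
Multiplier 10^-1 → gold.
±5% tolerance → gold.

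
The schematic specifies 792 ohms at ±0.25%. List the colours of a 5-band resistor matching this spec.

792 Ω = 792 × 10^0.
7 → violet
9 → white
2 → red
Multiplier 10^0 → black.
±0.25% tolerance → blue.

violet, white, red, black, blue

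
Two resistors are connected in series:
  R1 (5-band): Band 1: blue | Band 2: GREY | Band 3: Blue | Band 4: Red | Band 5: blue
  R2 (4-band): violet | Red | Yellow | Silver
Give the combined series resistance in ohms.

788600 Ω

R1: blue, grey, blue → 686; red ×10^2 → 68600 Ω.
R2: violet, red → 72; yellow ×10^4 → 720000 Ω.
Series: 68600 + 720000 = 788600 Ω.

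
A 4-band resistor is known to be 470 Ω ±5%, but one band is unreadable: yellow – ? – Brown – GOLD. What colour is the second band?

470 Ω = 47 × 10^1.
The second band gives digit 7 of the significand, and 7 is violet.

violet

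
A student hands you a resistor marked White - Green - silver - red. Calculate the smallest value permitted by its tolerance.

White → 9 (first significant figure)
Green → 5 (second significant figure)
Silver → ×0.01 multiplier
Red → ±2% tolerance
95 × 0.01 = 0.95 Ω
Smallest = 0.95 × (1 − 2/100) = 0.931 Ω.

0.931 Ω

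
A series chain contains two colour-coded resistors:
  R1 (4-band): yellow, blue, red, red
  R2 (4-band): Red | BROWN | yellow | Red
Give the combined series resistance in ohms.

214600 Ω

R1: yellow, blue → 46; red ×10^2 → 4600 Ω.
R2: red, brown → 21; yellow ×10^4 → 210000 Ω.
Series: 4600 + 210000 = 214600 Ω.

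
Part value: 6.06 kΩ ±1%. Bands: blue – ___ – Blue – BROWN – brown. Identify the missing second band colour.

6060 Ω = 606 × 10^1.
The second band gives digit 0 of the significand, and 0 is black.

black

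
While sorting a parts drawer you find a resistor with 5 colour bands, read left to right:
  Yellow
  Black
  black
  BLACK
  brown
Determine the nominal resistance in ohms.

Yellow → 4 (first significant figure)
Black → 0 (second significant figure)
Black → 0 (third significant figure)
Black → ×1 multiplier
400 × 1 = 400 Ω

400 Ω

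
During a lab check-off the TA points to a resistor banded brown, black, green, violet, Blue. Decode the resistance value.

1050000000 Ω

Brown → 1 (first significant figure)
Black → 0 (second significant figure)
Green → 5 (third significant figure)
Violet → ×10^7 multiplier
105 × 10000000 = 1050000000 Ω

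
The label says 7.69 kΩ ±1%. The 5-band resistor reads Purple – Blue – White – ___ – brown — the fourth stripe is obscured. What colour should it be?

7690 Ω = 769 × 10^1.
The fourth band is the multiplier, 10^1, which is brown.

brown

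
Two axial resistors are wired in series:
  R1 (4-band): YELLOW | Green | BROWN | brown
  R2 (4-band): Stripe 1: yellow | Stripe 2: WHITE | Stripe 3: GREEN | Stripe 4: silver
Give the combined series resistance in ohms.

R1: yellow, green → 45; brown ×10 → 450 Ω.
R2: yellow, white → 49; green ×10^5 → 4900000 Ω.
Series: 450 + 4900000 = 4900450 Ω.

4900450 Ω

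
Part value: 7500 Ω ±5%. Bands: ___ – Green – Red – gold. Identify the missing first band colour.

violet

7500 Ω = 75 × 10^2.
The first band gives digit 7 of the significand, and 7 is violet.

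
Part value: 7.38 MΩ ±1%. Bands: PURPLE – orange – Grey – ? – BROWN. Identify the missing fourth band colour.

7380000 Ω = 738 × 10^4.
The fourth band is the multiplier, 10^4, which is yellow.

yellow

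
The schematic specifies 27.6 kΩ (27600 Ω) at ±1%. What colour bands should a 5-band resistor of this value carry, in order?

red, violet, blue, red, brown

27600 Ω = 276 × 10^2.
2 → red
7 → violet
6 → blue
Multiplier 10^2 → red.
±1% tolerance → brown.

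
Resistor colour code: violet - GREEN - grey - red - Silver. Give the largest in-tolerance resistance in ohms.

83380 Ω

Violet → 7 (first significant figure)
Green → 5 (second significant figure)
Grey → 8 (third significant figure)
Red → ×10^2 multiplier
Silver → ±10% tolerance
758 × 100 = 75800 Ω
Largest = 75800 × (1 + 10/100) = 83380 Ω.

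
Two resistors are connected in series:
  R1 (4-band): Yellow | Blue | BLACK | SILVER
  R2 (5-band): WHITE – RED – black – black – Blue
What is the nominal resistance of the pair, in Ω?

966 Ω

R1: yellow, blue → 46; black ×1 → 46 Ω.
R2: white, red, black → 920; black ×1 → 920 Ω.
Series: 46 + 920 = 966 Ω.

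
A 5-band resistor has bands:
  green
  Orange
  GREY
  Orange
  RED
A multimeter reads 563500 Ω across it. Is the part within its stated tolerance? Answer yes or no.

no

Green → 5 (first significant figure)
Orange → 3 (second significant figure)
Grey → 8 (third significant figure)
Orange → ×10^3 multiplier
Red → ±2% tolerance
538 × 1000 = 538000 Ω
Allowed range: 527240 Ω to 548760 Ω.
563500 Ω lies outside that range.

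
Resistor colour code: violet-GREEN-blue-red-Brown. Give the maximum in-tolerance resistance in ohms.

Violet → 7 (first significant figure)
Green → 5 (second significant figure)
Blue → 6 (third significant figure)
Red → ×10^2 multiplier
Brown → ±1% tolerance
756 × 100 = 75600 Ω
Maximum = 75600 × (1 + 1/100) = 76356 Ω.

76356 Ω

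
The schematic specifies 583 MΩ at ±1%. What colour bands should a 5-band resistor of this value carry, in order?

green, grey, orange, blue, brown

583000000 Ω = 583 × 10^6.
5 → green
8 → grey
3 → orange
Multiplier 10^6 → blue.
±1% tolerance → brown.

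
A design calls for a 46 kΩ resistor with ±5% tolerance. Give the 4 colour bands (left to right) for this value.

yellow, blue, orange, gold

46000 Ω = 46 × 10^3.
4 → yellow
6 → blue
Multiplier 10^3 → orange.
±5% tolerance → gold.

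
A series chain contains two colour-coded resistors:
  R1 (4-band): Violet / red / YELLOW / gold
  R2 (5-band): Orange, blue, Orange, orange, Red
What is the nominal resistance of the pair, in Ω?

1083000 Ω

R1: violet, red → 72; yellow ×10^4 → 720000 Ω.
R2: orange, blue, orange → 363; orange ×10^3 → 363000 Ω.
Series: 720000 + 363000 = 1083000 Ω.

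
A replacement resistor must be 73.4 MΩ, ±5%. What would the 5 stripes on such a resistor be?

violet, orange, yellow, green, gold

73400000 Ω = 734 × 10^5.
7 → violet
3 → orange
4 → yellow
Multiplier 10^5 → green.
±5% tolerance → gold.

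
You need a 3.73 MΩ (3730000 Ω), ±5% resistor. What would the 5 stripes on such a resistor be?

3730000 Ω = 373 × 10^4.
3 → orange
7 → violet
3 → orange
Multiplier 10^4 → yellow.
±5% tolerance → gold.

orange, violet, orange, yellow, gold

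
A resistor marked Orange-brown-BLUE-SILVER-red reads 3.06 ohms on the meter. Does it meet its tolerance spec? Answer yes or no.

no

Orange → 3 (first significant figure)
Brown → 1 (second significant figure)
Blue → 6 (third significant figure)
Silver → ×0.01 multiplier
Red → ±2% tolerance
316 × 0.01 = 3.16 Ω
Allowed range: 3.0968 Ω to 3.2232 Ω.
3.06 ohms lies outside that range.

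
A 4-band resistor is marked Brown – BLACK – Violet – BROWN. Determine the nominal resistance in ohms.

100000000 Ω

Brown → 1 (first significant figure)
Black → 0 (second significant figure)
Violet → ×10^7 multiplier
10 × 10000000 = 100000000 Ω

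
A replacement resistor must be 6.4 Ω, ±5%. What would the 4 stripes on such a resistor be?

6.4 Ω = 64 × 10^-1.
6 → blue
4 → yellow
Multiplier 10^-1 → gold.
±5% tolerance → gold.

blue, yellow, gold, gold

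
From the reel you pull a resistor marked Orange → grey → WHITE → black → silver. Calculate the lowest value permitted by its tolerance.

Orange → 3 (first significant figure)
Grey → 8 (second significant figure)
White → 9 (third significant figure)
Black → ×1 multiplier
Silver → ±10% tolerance
389 × 1 = 389 Ω
Lowest = 389 × (1 − 10/100) = 350.1 Ω.

350.1 Ω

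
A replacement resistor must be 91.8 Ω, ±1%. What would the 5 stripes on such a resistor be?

91.8 Ω = 918 × 10^-1.
9 → white
1 → brown
8 → grey
Multiplier 10^-1 → gold.
±1% tolerance → brown.

white, brown, grey, gold, brown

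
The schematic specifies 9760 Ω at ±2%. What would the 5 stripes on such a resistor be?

white, violet, blue, brown, red

9760 Ω = 976 × 10^1.
9 → white
7 → violet
6 → blue
Multiplier 10^1 → brown.
±2% tolerance → red.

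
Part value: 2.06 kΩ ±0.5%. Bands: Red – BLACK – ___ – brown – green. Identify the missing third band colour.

2060 Ω = 206 × 10^1.
The third band gives digit 6 of the significand, and 6 is blue.

blue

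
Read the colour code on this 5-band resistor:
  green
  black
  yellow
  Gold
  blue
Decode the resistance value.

Green → 5 (first significant figure)
Black → 0 (second significant figure)
Yellow → 4 (third significant figure)
Gold → ×0.1 multiplier
504 × 0.1 = 50.4 Ω

50.4 Ω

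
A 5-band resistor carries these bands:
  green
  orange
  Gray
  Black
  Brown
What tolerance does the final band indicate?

±1%

The last band, brown, is the tolerance band.
Brown corresponds to ±1%.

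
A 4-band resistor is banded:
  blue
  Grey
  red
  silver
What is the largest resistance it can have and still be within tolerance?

Blue → 6 (first significant figure)
Grey → 8 (second significant figure)
Red → ×10^2 multiplier
Silver → ±10% tolerance
68 × 100 = 6800 Ω
Largest = 6800 × (1 + 10/100) = 7480 Ω.

7480 Ω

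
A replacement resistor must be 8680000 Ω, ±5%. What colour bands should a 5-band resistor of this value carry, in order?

grey, blue, grey, yellow, gold

8680000 Ω = 868 × 10^4.
8 → grey
6 → blue
8 → grey
Multiplier 10^4 → yellow.
±5% tolerance → gold.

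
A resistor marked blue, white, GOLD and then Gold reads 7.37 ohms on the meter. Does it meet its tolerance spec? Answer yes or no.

no

Blue → 6 (first significant figure)
White → 9 (second significant figure)
Gold → ×0.1 multiplier
Gold → ±5% tolerance
69 × 0.1 = 6.9 Ω
Allowed range: 6.555 Ω to 7.245 Ω.
7.37 ohms lies outside that range.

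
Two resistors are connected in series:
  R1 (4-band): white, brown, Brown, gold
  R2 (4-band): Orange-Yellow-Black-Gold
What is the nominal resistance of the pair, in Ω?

R1: white, brown → 91; brown ×10 → 910 Ω.
R2: orange, yellow → 34; black ×1 → 34 Ω.
Series: 910 + 34 = 944 Ω.

944 Ω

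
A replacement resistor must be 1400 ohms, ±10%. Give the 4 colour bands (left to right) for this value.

brown, yellow, red, silver

1400 Ω = 14 × 10^2.
1 → brown
4 → yellow
Multiplier 10^2 → red.
±10% tolerance → silver.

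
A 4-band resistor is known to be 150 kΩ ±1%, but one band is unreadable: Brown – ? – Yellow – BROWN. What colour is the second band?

150000 Ω = 15 × 10^4.
The second band gives digit 5 of the significand, and 5 is green.

green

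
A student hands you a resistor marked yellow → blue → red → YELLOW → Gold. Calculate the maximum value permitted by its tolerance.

Yellow → 4 (first significant figure)
Blue → 6 (second significant figure)
Red → 2 (third significant figure)
Yellow → ×10^4 multiplier
Gold → ±5% tolerance
462 × 10000 = 4620000 Ω
Maximum = 4620000 × (1 + 5/100) = 4851000 Ω.

4851000 Ω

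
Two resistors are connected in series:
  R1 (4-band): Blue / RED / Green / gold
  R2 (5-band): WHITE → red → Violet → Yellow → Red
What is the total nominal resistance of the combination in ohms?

15470000 Ω

R1: blue, red → 62; green ×10^5 → 6200000 Ω.
R2: white, red, violet → 927; yellow ×10^4 → 9270000 Ω.
Series: 6200000 + 9270000 = 15470000 Ω.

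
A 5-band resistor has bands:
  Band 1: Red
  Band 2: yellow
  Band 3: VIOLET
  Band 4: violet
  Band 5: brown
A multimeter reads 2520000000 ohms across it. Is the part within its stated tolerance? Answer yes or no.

no

Red → 2 (first significant figure)
Yellow → 4 (second significant figure)
Violet → 7 (third significant figure)
Violet → ×10^7 multiplier
Brown → ±1% tolerance
247 × 10000000 = 2470000000 Ω
Allowed range: 2445300000 Ω to 2494700000 Ω.
2520000000 ohms lies outside that range.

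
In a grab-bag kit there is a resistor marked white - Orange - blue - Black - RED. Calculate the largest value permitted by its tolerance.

954.72 Ω

White → 9 (first significant figure)
Orange → 3 (second significant figure)
Blue → 6 (third significant figure)
Black → ×1 multiplier
Red → ±2% tolerance
936 × 1 = 936 Ω
Largest = 936 × (1 + 2/100) = 954.72 Ω.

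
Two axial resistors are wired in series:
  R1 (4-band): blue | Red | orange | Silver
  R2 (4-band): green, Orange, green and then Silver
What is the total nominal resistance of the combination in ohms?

R1: blue, red → 62; orange ×10^3 → 62000 Ω.
R2: green, orange → 53; green ×10^5 → 5300000 Ω.
Series: 62000 + 5300000 = 5362000 Ω.

5362000 Ω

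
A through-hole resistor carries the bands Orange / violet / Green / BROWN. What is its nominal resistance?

3700000 Ω

Orange → 3 (first significant figure)
Violet → 7 (second significant figure)
Green → ×10^5 multiplier
37 × 100000 = 3700000 Ω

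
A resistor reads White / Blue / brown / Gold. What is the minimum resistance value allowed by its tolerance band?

912 Ω

White → 9 (first significant figure)
Blue → 6 (second significant figure)
Brown → ×10 multiplier
Gold → ±5% tolerance
96 × 10 = 960 Ω
Minimum = 960 × (1 − 5/100) = 912 Ω.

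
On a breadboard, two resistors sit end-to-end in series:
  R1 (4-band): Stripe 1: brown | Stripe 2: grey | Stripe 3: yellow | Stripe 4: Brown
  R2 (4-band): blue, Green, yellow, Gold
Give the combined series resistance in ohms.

R1: brown, grey → 18; yellow ×10^4 → 180000 Ω.
R2: blue, green → 65; yellow ×10^4 → 650000 Ω.
Series: 180000 + 650000 = 830000 Ω.

830000 Ω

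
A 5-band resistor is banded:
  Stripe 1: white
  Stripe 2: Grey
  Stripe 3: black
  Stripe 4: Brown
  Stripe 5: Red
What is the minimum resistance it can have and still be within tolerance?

9604 Ω

White → 9 (first significant figure)
Grey → 8 (second significant figure)
Black → 0 (third significant figure)
Brown → ×10 multiplier
Red → ±2% tolerance
980 × 10 = 9800 Ω
Minimum = 9800 × (1 − 2/100) = 9604 Ω.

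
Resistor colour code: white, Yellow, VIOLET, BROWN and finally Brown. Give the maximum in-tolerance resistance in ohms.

White → 9 (first significant figure)
Yellow → 4 (second significant figure)
Violet → 7 (third significant figure)
Brown → ×10 multiplier
Brown → ±1% tolerance
947 × 10 = 9470 Ω
Maximum = 9470 × (1 + 1/100) = 9564.7 Ω.

9564.7 Ω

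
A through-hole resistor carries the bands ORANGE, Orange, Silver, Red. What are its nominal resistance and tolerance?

Orange → 3 (first significant figure)
Orange → 3 (second significant figure)
Silver → ×0.01 multiplier
Red → ±2% tolerance
33 × 0.01 = 0.33 Ω

0.33 Ω ±2%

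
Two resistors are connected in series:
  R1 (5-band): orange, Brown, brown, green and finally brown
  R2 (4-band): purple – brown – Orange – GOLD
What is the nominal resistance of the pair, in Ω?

31171000 Ω

R1: orange, brown, brown → 311; green ×10^5 → 31100000 Ω.
R2: violet, brown → 71; orange ×10^3 → 71000 Ω.
Series: 31100000 + 71000 = 31171000 Ω.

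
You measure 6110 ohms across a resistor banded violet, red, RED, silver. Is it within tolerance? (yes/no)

Violet → 7 (first significant figure)
Red → 2 (second significant figure)
Red → ×10^2 multiplier
Silver → ±10% tolerance
72 × 100 = 7200 Ω
Allowed range: 6480 Ω to 7920 Ω.
6110 ohms lies outside that range.

no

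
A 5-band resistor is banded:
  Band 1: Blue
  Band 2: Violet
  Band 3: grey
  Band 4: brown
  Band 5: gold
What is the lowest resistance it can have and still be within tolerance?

6441 Ω

Blue → 6 (first significant figure)
Violet → 7 (second significant figure)
Grey → 8 (third significant figure)
Brown → ×10 multiplier
Gold → ±5% tolerance
678 × 10 = 6780 Ω
Lowest = 6780 × (1 − 5/100) = 6441 Ω.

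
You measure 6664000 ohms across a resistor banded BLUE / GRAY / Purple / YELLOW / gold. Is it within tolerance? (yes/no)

yes

Blue → 6 (first significant figure)
Grey → 8 (second significant figure)
Violet → 7 (third significant figure)
Yellow → ×10^4 multiplier
Gold → ±5% tolerance
687 × 10000 = 6870000 Ω
Allowed range: 6526500 Ω to 7213500 Ω.
6664000 ohms lies inside that range.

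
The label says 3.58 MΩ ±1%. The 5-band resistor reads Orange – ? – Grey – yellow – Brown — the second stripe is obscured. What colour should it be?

3580000 Ω = 358 × 10^4.
The second band gives digit 5 of the significand, and 5 is green.

green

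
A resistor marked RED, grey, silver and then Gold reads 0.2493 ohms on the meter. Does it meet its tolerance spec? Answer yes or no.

Red → 2 (first significant figure)
Grey → 8 (second significant figure)
Silver → ×0.01 multiplier
Gold → ±5% tolerance
28 × 0.01 = 0.28 Ω
Allowed range: 0.266 Ω to 0.294 Ω.
0.2493 ohms lies outside that range.

no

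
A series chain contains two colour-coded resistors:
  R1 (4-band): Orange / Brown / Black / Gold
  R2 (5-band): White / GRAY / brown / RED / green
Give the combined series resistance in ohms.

98131 Ω

R1: orange, brown → 31; black ×1 → 31 Ω.
R2: white, grey, brown → 981; red ×10^2 → 98100 Ω.
Series: 31 + 98100 = 98131 Ω.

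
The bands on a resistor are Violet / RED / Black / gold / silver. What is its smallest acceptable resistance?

Violet → 7 (first significant figure)
Red → 2 (second significant figure)
Black → 0 (third significant figure)
Gold → ×0.1 multiplier
Silver → ±10% tolerance
720 × 0.1 = 72 Ω
Smallest = 72 × (1 − 10/100) = 64.8 Ω.

64.8 Ω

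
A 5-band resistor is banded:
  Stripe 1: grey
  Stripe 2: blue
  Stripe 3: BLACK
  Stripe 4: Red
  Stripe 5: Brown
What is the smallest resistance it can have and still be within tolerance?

85140 Ω

Grey → 8 (first significant figure)
Blue → 6 (second significant figure)
Black → 0 (third significant figure)
Red → ×10^2 multiplier
Brown → ±1% tolerance
860 × 100 = 86000 Ω
Smallest = 86000 × (1 − 1/100) = 85140 Ω.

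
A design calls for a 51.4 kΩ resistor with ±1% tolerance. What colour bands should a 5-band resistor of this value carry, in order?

51400 Ω = 514 × 10^2.
5 → green
1 → brown
4 → yellow
Multiplier 10^2 → red.
±1% tolerance → brown.

green, brown, yellow, red, brown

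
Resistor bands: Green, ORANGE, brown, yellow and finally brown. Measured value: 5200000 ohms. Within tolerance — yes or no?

no

Green → 5 (first significant figure)
Orange → 3 (second significant figure)
Brown → 1 (third significant figure)
Yellow → ×10^4 multiplier
Brown → ±1% tolerance
531 × 10000 = 5310000 Ω
Allowed range: 5256900 Ω to 5363100 Ω.
5200000 ohms lies outside that range.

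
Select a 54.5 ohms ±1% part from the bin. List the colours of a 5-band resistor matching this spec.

54.5 Ω = 545 × 10^-1.
5 → green
4 → yellow
5 → green
Multiplier 10^-1 → gold.
±1% tolerance → brown.

green, yellow, green, gold, brown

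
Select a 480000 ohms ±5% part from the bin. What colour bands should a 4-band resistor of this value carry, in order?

yellow, grey, yellow, gold

480000 Ω = 48 × 10^4.
4 → yellow
8 → grey
Multiplier 10^4 → yellow.
±5% tolerance → gold.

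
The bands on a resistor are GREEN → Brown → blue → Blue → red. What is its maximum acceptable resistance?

526320000 Ω

Green → 5 (first significant figure)
Brown → 1 (second significant figure)
Blue → 6 (third significant figure)
Blue → ×10^6 multiplier
Red → ±2% tolerance
516 × 1000000 = 516000000 Ω
Maximum = 516000000 × (1 + 2/100) = 526320000 Ω.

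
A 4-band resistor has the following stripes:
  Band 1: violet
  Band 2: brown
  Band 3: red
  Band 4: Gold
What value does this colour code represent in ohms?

Violet → 7 (first significant figure)
Brown → 1 (second significant figure)
Red → ×10^2 multiplier
71 × 100 = 7100 Ω

7100 Ω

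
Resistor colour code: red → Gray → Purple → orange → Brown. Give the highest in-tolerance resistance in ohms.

Red → 2 (first significant figure)
Grey → 8 (second significant figure)
Violet → 7 (third significant figure)
Orange → ×10^3 multiplier
Brown → ±1% tolerance
287 × 1000 = 287000 Ω
Highest = 287000 × (1 + 1/100) = 289870 Ω.

289870 Ω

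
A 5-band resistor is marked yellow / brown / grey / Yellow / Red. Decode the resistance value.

Yellow → 4 (first significant figure)
Brown → 1 (second significant figure)
Grey → 8 (third significant figure)
Yellow → ×10^4 multiplier
418 × 10000 = 4180000 Ω

4180000 Ω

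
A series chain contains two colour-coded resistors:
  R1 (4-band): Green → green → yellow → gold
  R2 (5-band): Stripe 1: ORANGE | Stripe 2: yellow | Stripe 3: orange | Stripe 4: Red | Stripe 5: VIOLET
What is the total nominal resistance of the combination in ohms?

R1: green, green → 55; yellow ×10^4 → 550000 Ω.
R2: orange, yellow, orange → 343; red ×10^2 → 34300 Ω.
Series: 550000 + 34300 = 584300 Ω.

584300 Ω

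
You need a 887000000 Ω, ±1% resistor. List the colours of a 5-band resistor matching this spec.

887000000 Ω = 887 × 10^6.
8 → grey
8 → grey
7 → violet
Multiplier 10^6 → blue.
±1% tolerance → brown.

grey, grey, violet, blue, brown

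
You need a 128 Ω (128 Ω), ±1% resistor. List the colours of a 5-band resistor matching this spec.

brown, red, grey, black, brown

128 Ω = 128 × 10^0.
1 → brown
2 → red
8 → grey
Multiplier 10^0 → black.
±1% tolerance → brown.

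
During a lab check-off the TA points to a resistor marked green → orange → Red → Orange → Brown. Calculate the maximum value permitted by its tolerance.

537320 Ω

Green → 5 (first significant figure)
Orange → 3 (second significant figure)
Red → 2 (third significant figure)
Orange → ×10^3 multiplier
Brown → ±1% tolerance
532 × 1000 = 532000 Ω
Maximum = 532000 × (1 + 1/100) = 537320 Ω.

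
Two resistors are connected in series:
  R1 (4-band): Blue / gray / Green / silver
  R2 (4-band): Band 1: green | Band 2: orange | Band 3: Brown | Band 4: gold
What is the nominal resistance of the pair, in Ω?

6800530 Ω

R1: blue, grey → 68; green ×10^5 → 6800000 Ω.
R2: green, orange → 53; brown ×10 → 530 Ω.
Series: 6800000 + 530 = 6800530 Ω.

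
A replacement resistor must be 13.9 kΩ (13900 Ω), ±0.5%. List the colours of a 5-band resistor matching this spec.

13900 Ω = 139 × 10^2.
1 → brown
3 → orange
9 → white
Multiplier 10^2 → red.
±0.5% tolerance → green.

brown, orange, white, red, green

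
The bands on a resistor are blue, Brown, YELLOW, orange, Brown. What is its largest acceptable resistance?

620140 Ω

Blue → 6 (first significant figure)
Brown → 1 (second significant figure)
Yellow → 4 (third significant figure)
Orange → ×10^3 multiplier
Brown → ±1% tolerance
614 × 1000 = 614000 Ω
Largest = 614000 × (1 + 1/100) = 620140 Ω.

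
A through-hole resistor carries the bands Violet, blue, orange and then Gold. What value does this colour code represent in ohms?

Violet → 7 (first significant figure)
Blue → 6 (second significant figure)
Orange → ×10^3 multiplier
76 × 1000 = 76000 Ω

76000 Ω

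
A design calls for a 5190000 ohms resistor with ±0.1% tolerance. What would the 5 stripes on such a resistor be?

5190000 Ω = 519 × 10^4.
5 → green
1 → brown
9 → white
Multiplier 10^4 → yellow.
±0.1% tolerance → violet.

green, brown, white, yellow, violet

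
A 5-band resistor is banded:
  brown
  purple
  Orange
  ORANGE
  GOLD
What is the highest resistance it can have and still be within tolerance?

Brown → 1 (first significant figure)
Violet → 7 (second significant figure)
Orange → 3 (third significant figure)
Orange → ×10^3 multiplier
Gold → ±5% tolerance
173 × 1000 = 173000 Ω
Highest = 173000 × (1 + 5/100) = 181650 Ω.

181650 Ω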